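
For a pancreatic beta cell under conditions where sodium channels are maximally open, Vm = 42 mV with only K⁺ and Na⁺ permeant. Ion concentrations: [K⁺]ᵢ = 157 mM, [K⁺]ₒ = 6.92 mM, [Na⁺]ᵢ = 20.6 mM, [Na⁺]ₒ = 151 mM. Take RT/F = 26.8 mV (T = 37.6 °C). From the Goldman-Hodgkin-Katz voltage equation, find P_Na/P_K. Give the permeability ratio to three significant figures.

Let α = P_Na/P_K. GHK: Vm = 26.8·ln[(Kₒ + α·Naₒ)/(Kᵢ + α·Naᵢ)].
e^(Vm/26.8) = e^(42.0/26.8) = 4.793
So 4.793·(Kᵢ + α·Naᵢ) = Kₒ + α·Naₒ → α = (4.793·157.0 − 6.92) / (151.0 − 4.793·20.6)
α = (752.5 − 6.92) / (151.0 − 98.74) = 745.6/52.26 = 14.27

14.3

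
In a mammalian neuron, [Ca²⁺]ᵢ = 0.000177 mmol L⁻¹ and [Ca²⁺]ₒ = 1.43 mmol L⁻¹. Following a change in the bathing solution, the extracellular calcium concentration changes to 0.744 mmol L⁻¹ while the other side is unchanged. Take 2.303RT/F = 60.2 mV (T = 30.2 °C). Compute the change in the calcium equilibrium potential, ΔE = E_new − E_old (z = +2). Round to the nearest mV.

E_old = (60.2/2)·log₁₀(1.43/0.000177) = 117.61 mV
E_new = (60.2/2)·log₁₀(0.744/0.000177) = 109.07 mV
ΔE = 109.07 − (117.61) = -8.54 mV

-9 mV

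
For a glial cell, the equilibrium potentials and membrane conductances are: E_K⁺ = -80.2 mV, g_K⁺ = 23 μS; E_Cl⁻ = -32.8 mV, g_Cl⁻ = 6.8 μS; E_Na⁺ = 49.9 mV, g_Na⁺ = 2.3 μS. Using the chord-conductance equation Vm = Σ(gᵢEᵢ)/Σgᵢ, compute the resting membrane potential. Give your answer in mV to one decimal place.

-60.8 mV

Σ gᵢEᵢ = 23·(-80.2) + 6.8·(-32.8) + 2.3·(49.9) = -1952.87
Σ gᵢ = 23 + 6.8 + 2.3 = 32.1
Vm = -1952.87 / 32.1 = -60.84 mV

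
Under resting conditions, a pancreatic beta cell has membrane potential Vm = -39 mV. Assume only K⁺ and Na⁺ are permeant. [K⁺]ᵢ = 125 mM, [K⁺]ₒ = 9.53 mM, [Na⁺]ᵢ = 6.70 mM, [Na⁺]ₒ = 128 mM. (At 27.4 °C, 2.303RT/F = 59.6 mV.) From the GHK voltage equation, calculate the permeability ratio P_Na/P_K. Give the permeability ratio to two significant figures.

Let α = P_Na/P_K. GHK: Vm = 59.6·log₁₀[(Kₒ + α·Naₒ)/(Kᵢ + α·Naᵢ)].
10^(Vm/59.6) = 10^(-39.0/59.6) = 0.22163
So 0.22163·(Kᵢ + α·Naᵢ) = Kₒ + α·Naₒ → α = (0.22163·125.0 − 9.53) / (128.0 − 0.22163·6.7)
α = (27.7 − 9.53) / (128.0 − 1.485) = 18.17/126.5 = 0.1437

0.14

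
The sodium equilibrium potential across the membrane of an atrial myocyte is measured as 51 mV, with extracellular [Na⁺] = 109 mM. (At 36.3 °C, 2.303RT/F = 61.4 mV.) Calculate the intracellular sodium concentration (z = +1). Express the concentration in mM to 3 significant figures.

16.1 mM

Nernst: E = (61.4/1) · log₁₀([out]/[in]), so log₁₀([out]/[in]) = 51.0 × 1 / 61.4 = 0.8306.
[out]/[in] = 10^(0.8306) = 6.77.
[in] = 109 / 6.77 = 16.1 mM.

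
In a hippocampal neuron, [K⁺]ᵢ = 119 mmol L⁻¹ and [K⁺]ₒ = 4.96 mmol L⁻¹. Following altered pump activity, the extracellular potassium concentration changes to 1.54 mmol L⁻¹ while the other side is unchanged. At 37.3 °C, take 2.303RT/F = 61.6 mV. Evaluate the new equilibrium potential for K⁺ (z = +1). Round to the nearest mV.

After the shift: [K⁺]_out = 1.54, [K⁺]_in = 119 mmol L⁻¹.
E_new = (61.6/1)·log₁₀(1.54/119) = 61.60 · (-1.8880) = -116.30 mV

-116 mV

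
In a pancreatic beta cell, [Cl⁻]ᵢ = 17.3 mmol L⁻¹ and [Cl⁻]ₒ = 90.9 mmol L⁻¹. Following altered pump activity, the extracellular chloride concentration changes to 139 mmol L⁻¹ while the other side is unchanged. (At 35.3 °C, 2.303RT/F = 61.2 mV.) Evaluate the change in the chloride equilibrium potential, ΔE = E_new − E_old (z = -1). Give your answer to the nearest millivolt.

-11 mV

E_old = (61.2/-1)·log₁₀(90.9/17.3) = -44.10 mV
E_new = (61.2/-1)·log₁₀(139/17.3) = -55.38 mV
ΔE = -55.38 − (-44.10) = -11.29 mV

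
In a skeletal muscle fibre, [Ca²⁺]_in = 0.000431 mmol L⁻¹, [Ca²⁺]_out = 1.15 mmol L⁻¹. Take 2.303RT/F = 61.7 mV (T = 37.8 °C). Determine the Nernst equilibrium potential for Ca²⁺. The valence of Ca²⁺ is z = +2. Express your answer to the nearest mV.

E = (61.7/z) · log₁₀([Ca²⁺]_out/[Ca²⁺]_in) with z = +2.
= (61.7/2) · log₁₀(1.15/0.000431) = 30.85 · log₁₀(2668)
= 30.85 · (3.4262) = 105.70 mV

106 mV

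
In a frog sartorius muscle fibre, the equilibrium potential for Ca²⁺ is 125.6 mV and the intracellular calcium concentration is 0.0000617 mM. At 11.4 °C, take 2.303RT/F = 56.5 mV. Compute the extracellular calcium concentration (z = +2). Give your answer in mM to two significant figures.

Nernst: E = (56.5/2) · log₁₀([out]/[in]), so log₁₀([out]/[in]) = 125.6 × 2 / 56.5 = 4.4460.
[out]/[in] = 10^(4.4460) = 2.793e+04.
[out] = 2.793e+04 × 0.0000617 = 1.723 mM.

1.7 mM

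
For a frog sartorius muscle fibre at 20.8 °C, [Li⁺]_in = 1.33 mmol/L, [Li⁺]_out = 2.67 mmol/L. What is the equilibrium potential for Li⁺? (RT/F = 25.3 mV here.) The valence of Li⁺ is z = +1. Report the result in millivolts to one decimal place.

E = (25.3/z) · ln([Li⁺]_out/[Li⁺]_in) with z = +1.
= (25.3/1) · ln(2.67/1.33) = 25.30 · ln(2.008)
= 25.30 · (0.6969) = 17.63 mV

17.6 mV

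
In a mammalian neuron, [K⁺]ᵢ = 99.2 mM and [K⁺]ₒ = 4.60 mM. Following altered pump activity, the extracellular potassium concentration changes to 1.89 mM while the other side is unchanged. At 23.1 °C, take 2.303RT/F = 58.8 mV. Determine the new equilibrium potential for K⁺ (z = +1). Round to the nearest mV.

-101 mV

After the shift: [K⁺]_out = 1.89, [K⁺]_in = 99.2 mM.
E_new = (58.8/1)·log₁₀(1.89/99.2) = 58.80 · (-1.7200) = -101.14 mV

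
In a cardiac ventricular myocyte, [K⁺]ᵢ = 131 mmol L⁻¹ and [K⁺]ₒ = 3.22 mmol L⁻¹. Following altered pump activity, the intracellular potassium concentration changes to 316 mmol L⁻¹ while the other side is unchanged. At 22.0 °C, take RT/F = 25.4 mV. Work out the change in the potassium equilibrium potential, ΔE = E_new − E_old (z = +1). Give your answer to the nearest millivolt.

-22 mV

E_old = (25.4/1)·ln(3.22/131) = -94.13 mV
E_new = (25.4/1)·ln(3.22/316) = -116.49 mV
ΔE = -116.49 − (-94.13) = -22.37 mV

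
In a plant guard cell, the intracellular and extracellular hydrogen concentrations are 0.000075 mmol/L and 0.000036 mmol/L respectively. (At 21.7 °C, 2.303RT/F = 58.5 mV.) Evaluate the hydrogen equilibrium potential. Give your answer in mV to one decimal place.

E = (58.5/z) · log₁₀([H⁺]_out/[H⁺]_in) with z = +1.
= (58.5/1) · log₁₀(0.000036/0.000075) = 58.50 · log₁₀(0.48)
= 58.50 · (-0.3188) = -18.65 mV

-18.6 mV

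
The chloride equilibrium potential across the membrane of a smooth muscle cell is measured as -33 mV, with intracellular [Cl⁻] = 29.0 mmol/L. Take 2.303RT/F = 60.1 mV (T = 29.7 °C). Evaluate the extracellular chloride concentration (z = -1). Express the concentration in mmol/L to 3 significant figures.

103 mmol/L

Nernst: E = (60.1/-1) · log₁₀([out]/[in]), so log₁₀([out]/[in]) = -33.0 × -1 / 60.1 = 0.5491.
[out]/[in] = 10^(0.5491) = 3.541.
[out] = 3.541 × 29.0 = 102.7 mmol/L.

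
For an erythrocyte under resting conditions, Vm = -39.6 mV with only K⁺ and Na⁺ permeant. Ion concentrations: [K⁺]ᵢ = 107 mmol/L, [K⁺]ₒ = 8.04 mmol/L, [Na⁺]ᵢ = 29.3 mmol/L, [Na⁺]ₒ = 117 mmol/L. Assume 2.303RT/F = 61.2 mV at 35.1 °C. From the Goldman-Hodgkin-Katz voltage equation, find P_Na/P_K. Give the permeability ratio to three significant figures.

Let α = P_Na/P_K. GHK: Vm = 61.2·log₁₀[(Kₒ + α·Naₒ)/(Kᵢ + α·Naᵢ)].
10^(Vm/61.2) = 10^(-39.6/61.2) = 0.22539
So 0.22539·(Kᵢ + α·Naᵢ) = Kₒ + α·Naₒ → α = (0.22539·107.0 − 8.04) / (117.0 − 0.22539·29.3)
α = (24.12 − 8.04) / (117.0 − 6.604) = 16.08/110.4 = 0.1456

0.146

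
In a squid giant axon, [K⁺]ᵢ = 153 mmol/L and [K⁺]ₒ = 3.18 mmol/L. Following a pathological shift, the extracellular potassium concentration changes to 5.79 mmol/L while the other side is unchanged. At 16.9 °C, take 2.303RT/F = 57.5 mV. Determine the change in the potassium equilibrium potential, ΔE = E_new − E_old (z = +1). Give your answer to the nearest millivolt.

E_old = (57.5/1)·log₁₀(3.18/153) = -96.73 mV
E_new = (57.5/1)·log₁₀(5.79/153) = -81.77 mV
ΔE = -81.77 − (-96.73) = 14.96 mV

15 mV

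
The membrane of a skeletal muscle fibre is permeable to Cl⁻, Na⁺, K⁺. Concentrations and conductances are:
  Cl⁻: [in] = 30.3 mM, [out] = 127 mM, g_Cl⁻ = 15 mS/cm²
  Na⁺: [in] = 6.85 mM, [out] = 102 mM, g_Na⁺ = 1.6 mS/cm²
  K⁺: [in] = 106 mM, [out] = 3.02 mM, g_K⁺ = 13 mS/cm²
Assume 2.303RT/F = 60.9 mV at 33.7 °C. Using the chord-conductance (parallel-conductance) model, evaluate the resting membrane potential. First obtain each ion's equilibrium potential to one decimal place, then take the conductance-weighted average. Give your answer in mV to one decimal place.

-56.7 mV

E_Cl⁻ = (60.9/-1)·log₁₀(127/30.3) = -37.9 mV
E_Na⁺ = (60.9/1)·log₁₀(102/6.85) = 71.4 mV
E_K⁺ = (60.9/1)·log₁₀(3.02/106) = -94.1 mV
Vm = (Σ gᵢEᵢ)/(Σ gᵢ) = (15·-37.9 + 1.6·71.4 + 13·-94.1) / (15 + 1.6 + 13)
= -1677.56 / 29.6 = -56.67 mV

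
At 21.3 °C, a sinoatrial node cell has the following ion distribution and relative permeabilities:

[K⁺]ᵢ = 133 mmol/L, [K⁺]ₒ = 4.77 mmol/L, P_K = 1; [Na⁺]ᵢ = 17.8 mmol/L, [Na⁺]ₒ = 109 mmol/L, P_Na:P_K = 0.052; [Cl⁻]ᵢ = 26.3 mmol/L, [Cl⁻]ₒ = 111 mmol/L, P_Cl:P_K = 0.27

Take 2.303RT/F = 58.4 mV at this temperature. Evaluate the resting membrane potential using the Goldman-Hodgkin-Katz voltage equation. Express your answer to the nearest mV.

-57 mV

Vm = 58.4 · log₁₀[(Σ P·[cation]ₒ + Σ P·[anion]ᵢ) / (Σ P·[cation]ᵢ + Σ P·[anion]ₒ)]
Numerator = 1×4.77 + 0.052×109 + 0.27×26.3 = 17.54
Denominator = 1×133 + 0.052×17.8 + 0.27×111 = 163.9
Vm = 58.4 · log₁₀(0.10701) = 58.4 × (-0.9706) = -56.68 mV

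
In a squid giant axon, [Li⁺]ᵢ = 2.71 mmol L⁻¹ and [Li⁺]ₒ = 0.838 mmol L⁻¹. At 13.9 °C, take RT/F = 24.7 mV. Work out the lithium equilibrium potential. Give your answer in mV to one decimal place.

E = (24.7/z) · ln([Li⁺]_out/[Li⁺]_in) with z = +1.
= (24.7/1) · ln(0.838/2.71) = 24.70 · ln(0.3092)
= 24.70 · (-1.1737) = -28.99 mV

-29.0 mV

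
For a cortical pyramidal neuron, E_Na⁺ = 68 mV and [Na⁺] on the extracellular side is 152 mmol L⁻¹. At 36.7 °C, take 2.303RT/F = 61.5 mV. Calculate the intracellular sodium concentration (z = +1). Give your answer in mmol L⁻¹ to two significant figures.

12 mmol L⁻¹

Nernst: E = (61.5/1) · log₁₀([out]/[in]), so log₁₀([out]/[in]) = 68.0 × 1 / 61.5 = 1.1057.
[out]/[in] = 10^(1.1057) = 12.76.
[in] = 152 / 12.76 = 11.92 mmol L⁻¹.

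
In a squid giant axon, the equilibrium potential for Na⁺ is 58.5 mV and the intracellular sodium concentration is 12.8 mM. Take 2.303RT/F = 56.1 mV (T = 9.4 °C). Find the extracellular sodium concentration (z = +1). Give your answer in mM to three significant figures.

141 mM

Nernst: E = (56.1/1) · log₁₀([out]/[in]), so log₁₀([out]/[in]) = 58.5 × 1 / 56.1 = 1.0428.
[out]/[in] = 10^(1.0428) = 11.04.
[out] = 11.04 × 12.8 = 141.3 mM.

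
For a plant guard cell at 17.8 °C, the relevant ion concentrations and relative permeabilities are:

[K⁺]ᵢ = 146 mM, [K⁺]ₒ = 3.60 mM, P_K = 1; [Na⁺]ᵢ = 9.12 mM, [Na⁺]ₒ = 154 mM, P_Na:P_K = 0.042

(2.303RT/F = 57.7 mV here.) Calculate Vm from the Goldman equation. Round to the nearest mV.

Vm = 57.7 · log₁₀[(Σ P·[cation]ₒ + Σ P·[anion]ᵢ) / (Σ P·[cation]ᵢ + Σ P·[anion]ₒ)]
Numerator = 1×3.60 + 0.042×154 = 10.07
Denominator = 1×146 + 0.042×9.12 = 146.4
Vm = 57.7 · log₁₀(0.068778) = 57.7 × (-1.1625) = -67.08 mV

-67 mV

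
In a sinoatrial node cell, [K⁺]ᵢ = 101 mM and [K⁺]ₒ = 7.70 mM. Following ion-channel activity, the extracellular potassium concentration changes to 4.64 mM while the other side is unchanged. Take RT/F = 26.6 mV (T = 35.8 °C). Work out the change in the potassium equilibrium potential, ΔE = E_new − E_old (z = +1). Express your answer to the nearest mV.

E_old = (26.6/1)·ln(7.70/101) = -68.47 mV
E_new = (26.6/1)·ln(4.64/101) = -81.94 mV
ΔE = -81.94 − (-68.47) = -13.47 mV

-13 mV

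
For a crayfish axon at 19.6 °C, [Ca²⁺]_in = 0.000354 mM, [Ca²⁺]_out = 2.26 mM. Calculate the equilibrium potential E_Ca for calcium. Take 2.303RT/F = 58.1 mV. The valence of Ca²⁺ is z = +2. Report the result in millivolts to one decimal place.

110.5 mV

E = (58.1/z) · log₁₀([Ca²⁺]_out/[Ca²⁺]_in) with z = +2.
= (58.1/2) · log₁₀(2.26/0.000354) = 29.05 · log₁₀(6384)
= 29.05 · (3.8051) = 110.54 mV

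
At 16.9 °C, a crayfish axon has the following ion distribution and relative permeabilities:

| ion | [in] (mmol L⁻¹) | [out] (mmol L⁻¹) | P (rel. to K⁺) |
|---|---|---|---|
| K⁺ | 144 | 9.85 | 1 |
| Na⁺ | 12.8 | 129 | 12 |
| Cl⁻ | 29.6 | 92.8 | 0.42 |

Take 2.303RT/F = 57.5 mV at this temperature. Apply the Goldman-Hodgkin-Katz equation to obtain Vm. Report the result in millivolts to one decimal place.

Vm = 57.5 · log₁₀[(Σ P·[cation]ₒ + Σ P·[anion]ᵢ) / (Σ P·[cation]ᵢ + Σ P·[anion]ₒ)]
Numerator = 1×9.85 + 12×129 + 0.42×29.6 = 1570
Denominator = 1×144 + 12×12.8 + 0.42×92.8 = 336.6
Vm = 57.5 · log₁₀(4.6655) = 57.5 × (0.6689) = 38.46 mV

38.5 mV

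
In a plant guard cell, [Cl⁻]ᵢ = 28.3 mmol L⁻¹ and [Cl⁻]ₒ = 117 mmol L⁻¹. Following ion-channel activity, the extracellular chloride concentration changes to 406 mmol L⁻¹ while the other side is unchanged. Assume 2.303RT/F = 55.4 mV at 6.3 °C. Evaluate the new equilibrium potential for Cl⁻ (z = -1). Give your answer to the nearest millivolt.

After the shift: [Cl⁻]_out = 406, [Cl⁻]_in = 28.3 mmol L⁻¹.
E_new = (55.4/-1)·log₁₀(406/28.3) = -55.40 · (1.1567) = -64.08 mV

-64 mV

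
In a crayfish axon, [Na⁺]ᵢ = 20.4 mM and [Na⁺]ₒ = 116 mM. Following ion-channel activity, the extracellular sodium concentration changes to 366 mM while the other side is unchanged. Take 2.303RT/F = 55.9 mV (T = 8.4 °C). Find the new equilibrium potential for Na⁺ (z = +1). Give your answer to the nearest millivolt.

After the shift: [Na⁺]_out = 366, [Na⁺]_in = 20.4 mM.
E_new = (55.9/1)·log₁₀(366/20.4) = 55.90 · (1.2539) = 70.09 mV

70 mV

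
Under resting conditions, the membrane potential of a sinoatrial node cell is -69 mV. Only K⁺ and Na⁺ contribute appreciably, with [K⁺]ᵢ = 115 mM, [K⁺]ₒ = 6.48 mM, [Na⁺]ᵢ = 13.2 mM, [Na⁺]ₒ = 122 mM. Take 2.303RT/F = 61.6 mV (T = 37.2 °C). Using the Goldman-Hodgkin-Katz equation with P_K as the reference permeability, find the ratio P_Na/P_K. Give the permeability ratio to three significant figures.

0.0185

Let α = P_Na/P_K. GHK: Vm = 61.6·log₁₀[(Kₒ + α·Naₒ)/(Kᵢ + α·Naᵢ)].
10^(Vm/61.6) = 10^(-69.0/61.6) = 0.075835
So 0.075835·(Kᵢ + α·Naᵢ) = Kₒ + α·Naₒ → α = (0.075835·115.0 − 6.48) / (122.0 − 0.075835·13.2)
α = (8.721 − 6.48) / (122.0 − 1.001) = 2.241/121 = 0.01852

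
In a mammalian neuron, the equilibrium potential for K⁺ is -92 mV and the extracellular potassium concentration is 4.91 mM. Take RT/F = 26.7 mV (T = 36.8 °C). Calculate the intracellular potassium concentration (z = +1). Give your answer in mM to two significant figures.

Nernst: E = (26.7/1) · ln([out]/[in]), so ln([out]/[in]) = -92.0 × 1 / 26.7 = -3.4457.
[out]/[in] = e^(-3.4457) = 0.03188.
[in] = 4.91 / 0.03188 = 154 mM.

150 mM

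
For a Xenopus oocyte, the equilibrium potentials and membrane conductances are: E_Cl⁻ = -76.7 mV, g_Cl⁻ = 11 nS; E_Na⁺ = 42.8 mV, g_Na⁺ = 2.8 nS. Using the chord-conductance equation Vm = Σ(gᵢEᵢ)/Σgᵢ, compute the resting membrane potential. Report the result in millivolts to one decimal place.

-52.5 mV

Σ gᵢEᵢ = 11·(-76.7) + 2.8·(42.8) = -723.86
Σ gᵢ = 11 + 2.8 = 13.8
Vm = -723.86 / 13.8 = -52.45 mV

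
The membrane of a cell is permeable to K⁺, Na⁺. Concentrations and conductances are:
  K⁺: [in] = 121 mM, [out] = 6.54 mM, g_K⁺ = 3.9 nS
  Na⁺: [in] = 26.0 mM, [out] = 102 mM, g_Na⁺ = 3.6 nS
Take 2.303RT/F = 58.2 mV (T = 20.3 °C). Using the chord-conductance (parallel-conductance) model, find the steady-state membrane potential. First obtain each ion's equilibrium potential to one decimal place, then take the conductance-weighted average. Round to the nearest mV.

E_K⁺ = (58.2/1)·log₁₀(6.54/121) = -73.8 mV
E_Na⁺ = (58.2/1)·log₁₀(102/26.0) = 34.5 mV
Vm = (Σ gᵢEᵢ)/(Σ gᵢ) = (3.9·-73.8 + 3.6·34.5) / (3.9 + 3.6)
= -163.62 / 7.5 = -21.82 mV

-22 mV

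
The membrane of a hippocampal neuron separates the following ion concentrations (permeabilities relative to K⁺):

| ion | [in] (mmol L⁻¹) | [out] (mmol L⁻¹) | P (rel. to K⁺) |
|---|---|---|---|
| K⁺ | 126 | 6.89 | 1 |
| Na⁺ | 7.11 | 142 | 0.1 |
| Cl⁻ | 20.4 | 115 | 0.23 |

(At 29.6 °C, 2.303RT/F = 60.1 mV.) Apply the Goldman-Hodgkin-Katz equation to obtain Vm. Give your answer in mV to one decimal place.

-46.5 mV

Vm = 60.1 · log₁₀[(Σ P·[cation]ₒ + Σ P·[anion]ᵢ) / (Σ P·[cation]ᵢ + Σ P·[anion]ₒ)]
Numerator = 1×6.89 + 0.1×142 + 0.23×20.4 = 25.78
Denominator = 1×126 + 0.1×7.11 + 0.23×115 = 153.2
Vm = 60.1 · log₁₀(0.16833) = 60.1 × (-0.7738) = -46.51 mV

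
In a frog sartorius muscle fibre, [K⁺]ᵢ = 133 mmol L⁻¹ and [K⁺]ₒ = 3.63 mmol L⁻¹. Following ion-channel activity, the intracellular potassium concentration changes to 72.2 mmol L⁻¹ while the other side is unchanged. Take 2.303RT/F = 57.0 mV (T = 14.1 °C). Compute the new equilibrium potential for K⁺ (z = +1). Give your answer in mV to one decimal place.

-74.0 mV

After the shift: [K⁺]_out = 3.63, [K⁺]_in = 72.2 mmol L⁻¹.
E_new = (57.0/1)·log₁₀(3.63/72.2) = 57.00 · (-1.2986) = -74.02 mV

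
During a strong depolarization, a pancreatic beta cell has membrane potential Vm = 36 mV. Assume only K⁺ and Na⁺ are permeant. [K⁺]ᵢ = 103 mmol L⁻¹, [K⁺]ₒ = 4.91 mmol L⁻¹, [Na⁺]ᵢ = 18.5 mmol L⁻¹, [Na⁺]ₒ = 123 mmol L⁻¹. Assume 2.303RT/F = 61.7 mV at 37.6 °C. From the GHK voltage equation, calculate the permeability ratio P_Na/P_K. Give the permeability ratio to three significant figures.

7.48

Let α = P_Na/P_K. GHK: Vm = 61.7·log₁₀[(Kₒ + α·Naₒ)/(Kᵢ + α·Naᵢ)].
10^(Vm/61.7) = 10^(36.0/61.7) = 3.8324
So 3.8324·(Kᵢ + α·Naᵢ) = Kₒ + α·Naₒ → α = (3.8324·103.0 − 4.91) / (123.0 − 3.8324·18.5)
α = (394.7 − 4.91) / (123.0 − 70.9) = 389.8/52.1 = 7.482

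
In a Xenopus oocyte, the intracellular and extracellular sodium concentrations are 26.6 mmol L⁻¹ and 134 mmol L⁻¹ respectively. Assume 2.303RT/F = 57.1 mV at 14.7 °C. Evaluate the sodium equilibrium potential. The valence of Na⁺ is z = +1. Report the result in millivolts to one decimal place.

40.1 mV

E = (57.1/z) · log₁₀([Na⁺]_out/[Na⁺]_in) with z = +1.
= (57.1/1) · log₁₀(134/26.6) = 57.10 · log₁₀(5.038)
= 57.10 · (0.7022) = 40.10 mV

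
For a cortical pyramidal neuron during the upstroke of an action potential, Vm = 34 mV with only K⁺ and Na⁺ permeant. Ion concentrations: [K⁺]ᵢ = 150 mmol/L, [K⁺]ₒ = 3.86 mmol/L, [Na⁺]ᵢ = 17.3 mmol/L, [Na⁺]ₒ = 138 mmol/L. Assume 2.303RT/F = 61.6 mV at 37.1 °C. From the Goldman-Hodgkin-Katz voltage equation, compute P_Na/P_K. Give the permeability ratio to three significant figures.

6.95

Let α = P_Na/P_K. GHK: Vm = 61.6·log₁₀[(Kₒ + α·Naₒ)/(Kᵢ + α·Naᵢ)].
10^(Vm/61.6) = 10^(34.0/61.6) = 3.5641
So 3.5641·(Kᵢ + α·Naᵢ) = Kₒ + α·Naₒ → α = (3.5641·150.0 − 3.86) / (138.0 − 3.5641·17.3)
α = (534.6 − 3.86) / (138.0 − 61.66) = 530.8/76.34 = 6.952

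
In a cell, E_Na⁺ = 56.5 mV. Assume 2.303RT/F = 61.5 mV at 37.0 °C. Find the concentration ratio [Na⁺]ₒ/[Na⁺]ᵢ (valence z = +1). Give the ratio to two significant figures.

log₁₀([out]/[in]) = E·z/(61.5) = 56.5 × 1 / 61.5 = 0.9187
[out]/[in] = 10^(0.9187) = 8.293

8.3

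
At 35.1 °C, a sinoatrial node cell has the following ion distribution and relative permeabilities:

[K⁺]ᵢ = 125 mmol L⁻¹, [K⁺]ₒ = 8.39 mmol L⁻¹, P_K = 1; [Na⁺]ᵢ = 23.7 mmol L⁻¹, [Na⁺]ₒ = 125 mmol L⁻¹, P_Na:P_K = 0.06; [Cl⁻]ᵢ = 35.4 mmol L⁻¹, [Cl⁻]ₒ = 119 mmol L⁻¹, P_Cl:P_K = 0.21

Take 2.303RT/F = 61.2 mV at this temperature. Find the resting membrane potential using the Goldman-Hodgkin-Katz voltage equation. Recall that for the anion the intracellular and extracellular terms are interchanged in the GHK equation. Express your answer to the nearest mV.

-50 mV

Vm = 61.2 · log₁₀[(Σ P·[cation]ₒ + Σ P·[anion]ᵢ) / (Σ P·[cation]ᵢ + Σ P·[anion]ₒ)]
Numerator = 1×8.39 + 0.06×125 + 0.21×35.4 = 23.32
Denominator = 1×125 + 0.06×23.7 + 0.21×119 = 151.4
Vm = 61.2 · log₁₀(0.15404) = 61.2 × (-0.8124) = -49.72 mV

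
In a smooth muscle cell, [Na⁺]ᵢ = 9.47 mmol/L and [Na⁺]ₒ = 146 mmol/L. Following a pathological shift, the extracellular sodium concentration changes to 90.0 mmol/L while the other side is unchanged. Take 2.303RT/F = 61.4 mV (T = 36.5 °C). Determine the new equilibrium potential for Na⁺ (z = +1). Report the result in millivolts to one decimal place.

After the shift: [Na⁺]_out = 90.0, [Na⁺]_in = 9.47 mmol/L.
E_new = (61.4/1)·log₁₀(90.0/9.47) = 61.40 · (0.9779) = 60.04 mV

60.0 mV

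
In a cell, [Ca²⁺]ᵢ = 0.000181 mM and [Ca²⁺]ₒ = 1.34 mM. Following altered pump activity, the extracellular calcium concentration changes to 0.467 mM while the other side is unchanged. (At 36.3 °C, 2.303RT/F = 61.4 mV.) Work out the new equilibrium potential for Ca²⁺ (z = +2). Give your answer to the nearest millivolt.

105 mV

After the shift: [Ca²⁺]_out = 0.467, [Ca²⁺]_in = 0.000181 mM.
E_new = (61.4/2)·log₁₀(0.467/0.000181) = 30.70 · (3.4116) = 104.74 mV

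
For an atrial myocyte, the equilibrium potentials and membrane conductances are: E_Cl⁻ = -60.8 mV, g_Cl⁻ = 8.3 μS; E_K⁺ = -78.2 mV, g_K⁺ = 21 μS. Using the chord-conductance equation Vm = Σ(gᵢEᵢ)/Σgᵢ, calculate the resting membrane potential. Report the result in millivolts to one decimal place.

Σ gᵢEᵢ = 8.3·(-60.8) + 21·(-78.2) = -2146.84
Σ gᵢ = 8.3 + 21 = 29.3
Vm = -2146.84 / 29.3 = -73.27 mV

-73.3 mV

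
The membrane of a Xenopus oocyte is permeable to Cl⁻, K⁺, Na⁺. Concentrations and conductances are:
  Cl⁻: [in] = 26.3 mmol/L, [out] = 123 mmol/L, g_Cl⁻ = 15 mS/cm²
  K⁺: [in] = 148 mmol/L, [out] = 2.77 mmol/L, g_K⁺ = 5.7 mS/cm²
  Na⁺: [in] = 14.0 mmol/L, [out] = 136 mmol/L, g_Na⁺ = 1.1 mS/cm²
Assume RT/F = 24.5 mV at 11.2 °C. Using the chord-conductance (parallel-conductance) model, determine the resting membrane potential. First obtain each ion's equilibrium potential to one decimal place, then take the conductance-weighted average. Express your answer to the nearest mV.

-49 mV

E_Cl⁻ = (24.5/-1)·ln(123/26.3) = -37.8 mV
E_K⁺ = (24.5/1)·ln(2.77/148) = -97.5 mV
E_Na⁺ = (24.5/1)·ln(136/14.0) = 55.7 mV
Vm = (Σ gᵢEᵢ)/(Σ gᵢ) = (15·-37.8 + 5.7·-97.5 + 1.1·55.7) / (15 + 5.7 + 1.1)
= -1061.48 / 21.8 = -48.69 mV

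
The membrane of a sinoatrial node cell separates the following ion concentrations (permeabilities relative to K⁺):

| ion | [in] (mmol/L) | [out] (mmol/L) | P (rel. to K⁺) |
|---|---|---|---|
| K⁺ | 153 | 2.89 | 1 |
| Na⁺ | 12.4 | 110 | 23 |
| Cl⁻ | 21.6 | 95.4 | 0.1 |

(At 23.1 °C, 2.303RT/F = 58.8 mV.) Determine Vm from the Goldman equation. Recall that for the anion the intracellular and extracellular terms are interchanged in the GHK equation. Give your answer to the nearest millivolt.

44 mV

Vm = 58.8 · log₁₀[(Σ P·[cation]ₒ + Σ P·[anion]ᵢ) / (Σ P·[cation]ᵢ + Σ P·[anion]ₒ)]
Numerator = 1×2.89 + 23×110 + 0.1×21.6 = 2535
Denominator = 1×153 + 23×12.4 + 0.1×95.4 = 447.7
Vm = 58.8 · log₁₀(5.6619) = 58.8 × (0.7530) = 44.27 mV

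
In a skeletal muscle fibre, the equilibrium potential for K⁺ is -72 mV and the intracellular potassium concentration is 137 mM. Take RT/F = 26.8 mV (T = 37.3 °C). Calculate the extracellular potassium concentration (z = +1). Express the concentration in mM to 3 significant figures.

Nernst: E = (26.8/1) · ln([out]/[in]), so ln([out]/[in]) = -72.0 × 1 / 26.8 = -2.6866.
[out]/[in] = e^(-2.6866) = 0.06811.
[out] = 0.06811 × 137 = 9.332 mM.

9.33 mM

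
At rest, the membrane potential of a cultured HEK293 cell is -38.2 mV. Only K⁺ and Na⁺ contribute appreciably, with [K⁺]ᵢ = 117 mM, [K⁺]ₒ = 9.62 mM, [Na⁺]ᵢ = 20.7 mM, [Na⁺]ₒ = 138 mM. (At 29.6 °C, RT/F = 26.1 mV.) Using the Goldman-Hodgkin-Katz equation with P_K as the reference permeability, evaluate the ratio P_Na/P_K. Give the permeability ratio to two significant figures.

0.13

Let α = P_Na/P_K. GHK: Vm = 26.1·ln[(Kₒ + α·Naₒ)/(Kᵢ + α·Naᵢ)].
e^(Vm/26.1) = e^(-38.2/26.1) = 0.2314
So 0.2314·(Kᵢ + α·Naᵢ) = Kₒ + α·Naₒ → α = (0.2314·117.0 − 9.62) / (138.0 − 0.2314·20.7)
α = (27.07 − 9.62) / (138.0 − 4.79) = 17.45/133.2 = 0.131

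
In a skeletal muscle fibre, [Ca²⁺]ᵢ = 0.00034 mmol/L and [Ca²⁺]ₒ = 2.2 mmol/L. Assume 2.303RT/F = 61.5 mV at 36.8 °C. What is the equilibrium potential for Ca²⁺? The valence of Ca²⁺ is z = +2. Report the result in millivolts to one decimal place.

E = (61.5/z) · log₁₀([Ca²⁺]_out/[Ca²⁺]_in) with z = +2.
= (61.5/2) · log₁₀(2.2/0.00034) = 30.75 · log₁₀(6471)
= 30.75 · (3.8109) = 117.19 mV

117.2 mV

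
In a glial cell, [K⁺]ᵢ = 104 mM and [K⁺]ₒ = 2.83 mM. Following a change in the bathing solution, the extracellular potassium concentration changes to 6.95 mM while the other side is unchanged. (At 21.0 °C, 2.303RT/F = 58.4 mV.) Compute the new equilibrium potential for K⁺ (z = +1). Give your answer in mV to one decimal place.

After the shift: [K⁺]_out = 6.95, [K⁺]_in = 104 mM.
E_new = (58.4/1)·log₁₀(6.95/104) = 58.40 · (-1.1750) = -68.62 mV

-68.6 mV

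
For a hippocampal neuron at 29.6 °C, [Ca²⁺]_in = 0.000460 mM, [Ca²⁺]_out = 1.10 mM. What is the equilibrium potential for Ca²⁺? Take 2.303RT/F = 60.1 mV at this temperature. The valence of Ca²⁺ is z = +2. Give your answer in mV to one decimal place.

E = (60.1/z) · log₁₀([Ca²⁺]_out/[Ca²⁺]_in) with z = +2.
= (60.1/2) · log₁₀(1.10/0.000460) = 30.05 · log₁₀(2391)
= 30.05 · (3.3786) = 101.53 mV

101.5 mV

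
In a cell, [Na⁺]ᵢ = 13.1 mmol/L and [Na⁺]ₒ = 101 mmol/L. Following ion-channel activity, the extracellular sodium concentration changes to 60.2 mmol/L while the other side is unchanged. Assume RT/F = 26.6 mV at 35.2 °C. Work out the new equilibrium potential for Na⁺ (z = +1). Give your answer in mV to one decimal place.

40.6 mV

After the shift: [Na⁺]_out = 60.2, [Na⁺]_in = 13.1 mmol/L.
E_new = (26.6/1)·ln(60.2/13.1) = 26.60 · (1.5251) = 40.57 mV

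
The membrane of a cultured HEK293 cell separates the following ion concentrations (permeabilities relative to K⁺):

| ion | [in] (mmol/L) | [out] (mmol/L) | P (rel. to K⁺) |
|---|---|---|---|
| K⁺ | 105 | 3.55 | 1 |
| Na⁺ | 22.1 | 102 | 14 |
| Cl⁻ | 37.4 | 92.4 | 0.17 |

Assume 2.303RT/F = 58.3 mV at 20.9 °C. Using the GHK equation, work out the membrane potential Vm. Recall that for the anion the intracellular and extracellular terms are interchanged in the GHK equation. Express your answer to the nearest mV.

31 mV

Vm = 58.3 · log₁₀[(Σ P·[cation]ₒ + Σ P·[anion]ᵢ) / (Σ P·[cation]ᵢ + Σ P·[anion]ₒ)]
Numerator = 1×3.55 + 14×102 + 0.17×37.4 = 1438
Denominator = 1×105 + 14×22.1 + 0.17×92.4 = 430.1
Vm = 58.3 · log₁₀(3.3431) = 58.3 × (0.5242) = 30.56 mV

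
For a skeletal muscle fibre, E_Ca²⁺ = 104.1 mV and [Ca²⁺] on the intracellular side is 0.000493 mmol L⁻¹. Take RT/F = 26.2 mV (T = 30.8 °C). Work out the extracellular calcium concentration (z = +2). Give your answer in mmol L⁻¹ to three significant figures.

1.39 mmol L⁻¹

Nernst: E = (26.2/2) · ln([out]/[in]), so ln([out]/[in]) = 104.1 × 2 / 26.2 = 7.9466.
[out]/[in] = e^(7.9466) = 2826.
[out] = 2826 × 0.000493 = 1.393 mmol L⁻¹.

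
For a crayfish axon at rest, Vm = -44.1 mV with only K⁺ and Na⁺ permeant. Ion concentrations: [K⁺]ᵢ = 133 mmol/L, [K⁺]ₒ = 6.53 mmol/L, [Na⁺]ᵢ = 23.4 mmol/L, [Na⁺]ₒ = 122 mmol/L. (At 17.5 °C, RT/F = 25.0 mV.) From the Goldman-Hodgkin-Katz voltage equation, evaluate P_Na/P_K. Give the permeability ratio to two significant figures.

0.14

Let α = P_Na/P_K. GHK: Vm = 25.0·ln[(Kₒ + α·Naₒ)/(Kᵢ + α·Naᵢ)].
e^(Vm/25.0) = e^(-44.1/25.0) = 0.17136
So 0.17136·(Kᵢ + α·Naᵢ) = Kₒ + α·Naₒ → α = (0.17136·133.0 − 6.53) / (122.0 − 0.17136·23.4)
α = (22.79 − 6.53) / (122.0 − 4.01) = 16.26/118 = 0.1378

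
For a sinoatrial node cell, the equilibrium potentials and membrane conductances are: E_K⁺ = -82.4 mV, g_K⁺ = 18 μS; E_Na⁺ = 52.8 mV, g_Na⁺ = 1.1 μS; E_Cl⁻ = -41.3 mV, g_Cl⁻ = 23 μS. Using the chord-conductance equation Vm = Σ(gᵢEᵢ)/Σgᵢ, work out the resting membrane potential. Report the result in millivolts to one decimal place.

Σ gᵢEᵢ = 18·(-82.4) + 1.1·(52.8) + 23·(-41.3) = -2375.02
Σ gᵢ = 18 + 1.1 + 23 = 42.1
Vm = -2375.02 / 42.1 = -56.41 mV

-56.4 mV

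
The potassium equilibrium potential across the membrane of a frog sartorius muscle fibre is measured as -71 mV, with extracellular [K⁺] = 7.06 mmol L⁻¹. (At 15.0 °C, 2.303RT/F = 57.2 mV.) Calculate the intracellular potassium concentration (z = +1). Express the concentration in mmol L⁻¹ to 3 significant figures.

Nernst: E = (57.2/1) · log₁₀([out]/[in]), so log₁₀([out]/[in]) = -71.0 × 1 / 57.2 = -1.2413.
[out]/[in] = 10^(-1.2413) = 0.05738.
[in] = 7.06 / 0.05738 = 123 mmol L⁻¹.

123 mmol L⁻¹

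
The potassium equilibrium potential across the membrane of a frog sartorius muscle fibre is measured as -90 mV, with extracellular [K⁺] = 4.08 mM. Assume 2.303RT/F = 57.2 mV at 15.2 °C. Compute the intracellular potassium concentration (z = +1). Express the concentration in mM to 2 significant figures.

150 mM

Nernst: E = (57.2/1) · log₁₀([out]/[in]), so log₁₀([out]/[in]) = -90.0 × 1 / 57.2 = -1.5734.
[out]/[in] = 10^(-1.5734) = 0.0267.
[in] = 4.08 / 0.0267 = 152.8 mM.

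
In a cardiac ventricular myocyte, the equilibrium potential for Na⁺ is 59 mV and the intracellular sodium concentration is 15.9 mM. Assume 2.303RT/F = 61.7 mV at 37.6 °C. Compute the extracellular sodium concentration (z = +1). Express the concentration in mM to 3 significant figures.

Nernst: E = (61.7/1) · log₁₀([out]/[in]), so log₁₀([out]/[in]) = 59.0 × 1 / 61.7 = 0.9562.
[out]/[in] = 10^(0.9562) = 9.041.
[out] = 9.041 × 15.9 = 143.8 mM.

144 mM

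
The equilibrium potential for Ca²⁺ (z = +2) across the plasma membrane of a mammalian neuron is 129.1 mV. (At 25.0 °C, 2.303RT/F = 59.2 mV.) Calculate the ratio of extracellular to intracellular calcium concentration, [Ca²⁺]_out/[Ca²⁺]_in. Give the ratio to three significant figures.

log₁₀([out]/[in]) = E·z/(59.2) = 129.1 × 2 / 59.2 = 4.3615
[out]/[in] = 10^(4.3615) = 2.299e+04

23000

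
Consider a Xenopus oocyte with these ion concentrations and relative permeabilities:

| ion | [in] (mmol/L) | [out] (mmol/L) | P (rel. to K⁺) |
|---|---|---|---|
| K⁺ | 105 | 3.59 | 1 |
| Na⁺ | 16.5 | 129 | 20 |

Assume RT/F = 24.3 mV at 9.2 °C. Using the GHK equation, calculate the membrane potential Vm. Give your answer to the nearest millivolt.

Vm = 24.3 · ln[(Σ P·[cation]ₒ + Σ P·[anion]ᵢ) / (Σ P·[cation]ᵢ + Σ P·[anion]ₒ)]
Numerator = 1×3.59 + 20×129 = 2584
Denominator = 1×105 + 20×16.5 = 435
Vm = 24.3 · ln(5.9393) = 24.3 × (1.7816) = 43.29 mV

43 mV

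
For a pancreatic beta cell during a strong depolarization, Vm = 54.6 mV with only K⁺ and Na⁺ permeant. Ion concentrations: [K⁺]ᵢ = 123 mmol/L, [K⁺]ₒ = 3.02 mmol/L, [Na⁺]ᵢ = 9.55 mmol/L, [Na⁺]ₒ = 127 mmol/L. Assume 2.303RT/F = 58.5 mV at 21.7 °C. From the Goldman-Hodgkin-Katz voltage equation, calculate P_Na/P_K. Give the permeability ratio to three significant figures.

Let α = P_Na/P_K. GHK: Vm = 58.5·log₁₀[(Kₒ + α·Naₒ)/(Kᵢ + α·Naᵢ)].
10^(Vm/58.5) = 10^(54.6/58.5) = 8.577
So 8.577·(Kᵢ + α·Naᵢ) = Kₒ + α·Naₒ → α = (8.577·123.0 − 3.02) / (127.0 − 8.577·9.55)
α = (1055 − 3.02) / (127.0 − 81.91) = 1052/45.09 = 23.33

23.3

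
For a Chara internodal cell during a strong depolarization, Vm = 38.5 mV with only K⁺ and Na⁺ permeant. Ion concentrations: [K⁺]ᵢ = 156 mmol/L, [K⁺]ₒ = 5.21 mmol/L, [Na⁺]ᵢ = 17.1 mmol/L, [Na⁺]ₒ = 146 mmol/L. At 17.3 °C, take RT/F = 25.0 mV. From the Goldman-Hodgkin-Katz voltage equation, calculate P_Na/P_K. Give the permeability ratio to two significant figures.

Let α = P_Na/P_K. GHK: Vm = 25.0·ln[(Kₒ + α·Naₒ)/(Kᵢ + α·Naᵢ)].
e^(Vm/25.0) = e^(38.5/25.0) = 4.6646
So 4.6646·(Kᵢ + α·Naᵢ) = Kₒ + α·Naₒ → α = (4.6646·156.0 − 5.21) / (146.0 − 4.6646·17.1)
α = (727.7 − 5.21) / (146.0 − 79.76) = 722.5/66.24 = 10.91

11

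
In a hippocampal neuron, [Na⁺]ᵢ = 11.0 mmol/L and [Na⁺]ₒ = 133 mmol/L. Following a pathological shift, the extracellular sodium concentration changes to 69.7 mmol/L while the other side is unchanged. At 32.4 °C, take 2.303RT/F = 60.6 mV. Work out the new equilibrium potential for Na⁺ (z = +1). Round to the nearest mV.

After the shift: [Na⁺]_out = 69.7, [Na⁺]_in = 11.0 mmol/L.
E_new = (60.6/1)·log₁₀(69.7/11.0) = 60.60 · (0.8018) = 48.59 mV

49 mV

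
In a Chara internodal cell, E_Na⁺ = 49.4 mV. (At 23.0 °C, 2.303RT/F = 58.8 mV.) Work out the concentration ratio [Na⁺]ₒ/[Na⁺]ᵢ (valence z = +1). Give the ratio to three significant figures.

log₁₀([out]/[in]) = E·z/(58.8) = 49.4 × 1 / 58.8 = 0.8401
[out]/[in] = 10^(0.8401) = 6.92

6.92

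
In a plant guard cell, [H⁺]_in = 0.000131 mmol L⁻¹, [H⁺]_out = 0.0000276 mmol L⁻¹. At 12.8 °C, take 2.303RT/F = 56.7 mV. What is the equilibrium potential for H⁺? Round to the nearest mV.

-38 mV

E = (56.7/z) · log₁₀([H⁺]_out/[H⁺]_in) with z = +1.
= (56.7/1) · log₁₀(0.0000276/0.000131) = 56.70 · log₁₀(0.2107)
= 56.70 · (-0.6764) = -38.35 mV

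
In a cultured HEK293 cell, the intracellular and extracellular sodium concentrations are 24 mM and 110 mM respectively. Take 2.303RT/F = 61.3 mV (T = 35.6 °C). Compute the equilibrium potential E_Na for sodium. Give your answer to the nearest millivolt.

E = (61.3/z) · log₁₀([Na⁺]_out/[Na⁺]_in) with z = +1.
= (61.3/1) · log₁₀(110/24) = 61.30 · log₁₀(4.583)
= 61.30 · (0.6612) = 40.53 mV

41 mV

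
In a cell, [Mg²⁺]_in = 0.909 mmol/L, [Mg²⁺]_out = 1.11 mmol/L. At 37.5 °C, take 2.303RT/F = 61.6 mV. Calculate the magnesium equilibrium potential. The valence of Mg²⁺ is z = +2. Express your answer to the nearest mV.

3 mV

E = (61.6/z) · log₁₀([Mg²⁺]_out/[Mg²⁺]_in) with z = +2.
= (61.6/2) · log₁₀(1.11/0.909) = 30.80 · log₁₀(1.221)
= 30.80 · (0.0868) = 2.67 mV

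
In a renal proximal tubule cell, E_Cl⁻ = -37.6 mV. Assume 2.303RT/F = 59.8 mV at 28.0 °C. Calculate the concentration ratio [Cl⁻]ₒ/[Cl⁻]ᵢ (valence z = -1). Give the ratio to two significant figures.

log₁₀([out]/[in]) = E·z/(59.8) = -37.6 × -1 / 59.8 = 0.6288
[out]/[in] = 10^(0.6288) = 4.254

4.3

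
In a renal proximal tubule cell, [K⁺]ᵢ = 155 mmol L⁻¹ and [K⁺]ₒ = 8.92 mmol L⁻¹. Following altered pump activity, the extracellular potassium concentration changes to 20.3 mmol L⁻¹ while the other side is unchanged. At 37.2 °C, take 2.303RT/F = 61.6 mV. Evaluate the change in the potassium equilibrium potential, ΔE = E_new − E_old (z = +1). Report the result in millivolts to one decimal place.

22.0 mV

E_old = (61.6/1)·log₁₀(8.92/155) = -76.38 mV
E_new = (61.6/1)·log₁₀(20.3/155) = -54.38 mV
ΔE = -54.38 − (-76.38) = 22.00 mV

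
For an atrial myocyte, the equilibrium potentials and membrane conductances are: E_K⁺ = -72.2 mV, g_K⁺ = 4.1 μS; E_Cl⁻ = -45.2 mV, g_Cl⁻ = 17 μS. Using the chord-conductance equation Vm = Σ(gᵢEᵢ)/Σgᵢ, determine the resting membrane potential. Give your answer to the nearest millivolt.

Σ gᵢEᵢ = 4.1·(-72.2) + 17·(-45.2) = -1064.42
Σ gᵢ = 4.1 + 17 = 21.1
Vm = -1064.42 / 21.1 = -50.45 mV

-50 mV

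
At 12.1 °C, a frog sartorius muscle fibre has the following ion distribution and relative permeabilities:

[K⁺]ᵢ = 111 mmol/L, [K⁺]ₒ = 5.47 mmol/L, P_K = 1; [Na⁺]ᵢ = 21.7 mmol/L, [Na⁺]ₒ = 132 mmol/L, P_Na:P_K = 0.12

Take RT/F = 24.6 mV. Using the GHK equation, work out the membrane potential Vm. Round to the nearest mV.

-41 mV

Vm = 24.6 · ln[(Σ P·[cation]ₒ + Σ P·[anion]ᵢ) / (Σ P·[cation]ᵢ + Σ P·[anion]ₒ)]
Numerator = 1×5.47 + 0.12×132 = 21.31
Denominator = 1×111 + 0.12×21.7 = 113.6
Vm = 24.6 · ln(0.18758) = 24.6 × (-1.6735) = -41.17 mV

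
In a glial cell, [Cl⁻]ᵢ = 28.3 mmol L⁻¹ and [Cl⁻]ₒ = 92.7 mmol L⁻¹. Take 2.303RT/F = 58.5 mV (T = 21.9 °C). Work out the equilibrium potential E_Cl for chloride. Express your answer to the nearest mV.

-30 mV

E = (58.5/z) · log₁₀([Cl⁻]_out/[Cl⁻]_in) with z = -1.
For an anion, dividing by z = -1 reverses the sign.
= (58.5/-1) · log₁₀(92.7/28.3) = -58.50 · log₁₀(3.276)
= -58.50 · (0.5153) = -30.14 mV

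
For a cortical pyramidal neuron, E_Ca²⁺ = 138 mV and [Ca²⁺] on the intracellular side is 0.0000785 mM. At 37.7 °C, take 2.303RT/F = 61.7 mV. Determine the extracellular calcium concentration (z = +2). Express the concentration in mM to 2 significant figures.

2.3 mM

Nernst: E = (61.7/2) · log₁₀([out]/[in]), so log₁₀([out]/[in]) = 138.0 × 2 / 61.7 = 4.4733.
[out]/[in] = 10^(4.4733) = 2.973e+04.
[out] = 2.973e+04 × 0.0000785 = 2.334 mM.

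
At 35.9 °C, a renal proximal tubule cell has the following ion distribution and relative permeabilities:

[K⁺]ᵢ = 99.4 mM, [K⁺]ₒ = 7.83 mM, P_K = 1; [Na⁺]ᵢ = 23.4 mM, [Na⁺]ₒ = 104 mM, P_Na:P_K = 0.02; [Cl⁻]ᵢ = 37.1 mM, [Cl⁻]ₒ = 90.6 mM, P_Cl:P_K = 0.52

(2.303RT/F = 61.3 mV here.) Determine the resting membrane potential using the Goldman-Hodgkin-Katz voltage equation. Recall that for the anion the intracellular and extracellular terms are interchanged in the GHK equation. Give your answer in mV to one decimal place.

Vm = 61.3 · log₁₀[(Σ P·[cation]ₒ + Σ P·[anion]ᵢ) / (Σ P·[cation]ᵢ + Σ P·[anion]ₒ)]
Numerator = 1×7.83 + 0.02×104 + 0.52×37.1 = 29.2
Denominator = 1×99.4 + 0.02×23.4 + 0.52×90.6 = 147
Vm = 61.3 · log₁₀(0.19868) = 61.3 × (-0.7018) = -43.02 mV

-43.0 mV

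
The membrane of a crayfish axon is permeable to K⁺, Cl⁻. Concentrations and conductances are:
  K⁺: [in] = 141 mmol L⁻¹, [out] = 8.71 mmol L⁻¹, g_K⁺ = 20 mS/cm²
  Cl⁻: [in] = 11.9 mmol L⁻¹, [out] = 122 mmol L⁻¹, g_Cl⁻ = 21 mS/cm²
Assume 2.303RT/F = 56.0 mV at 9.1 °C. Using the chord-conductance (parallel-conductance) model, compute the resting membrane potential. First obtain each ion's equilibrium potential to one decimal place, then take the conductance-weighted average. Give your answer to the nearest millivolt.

-62 mV

E_K⁺ = (56.0/1)·log₁₀(8.71/141) = -67.7 mV
E_Cl⁻ = (56.0/-1)·log₁₀(122/11.9) = -56.6 mV
Vm = (Σ gᵢEᵢ)/(Σ gᵢ) = (20·-67.7 + 21·-56.6) / (20 + 21)
= -2542.60 / 41 = -62.01 mV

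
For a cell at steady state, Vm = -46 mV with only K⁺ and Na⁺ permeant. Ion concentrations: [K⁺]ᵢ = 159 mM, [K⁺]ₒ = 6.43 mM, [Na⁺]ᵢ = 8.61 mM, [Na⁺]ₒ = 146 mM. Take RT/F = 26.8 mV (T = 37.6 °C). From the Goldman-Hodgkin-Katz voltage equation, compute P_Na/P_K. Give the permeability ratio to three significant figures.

0.153

Let α = P_Na/P_K. GHK: Vm = 26.8·ln[(Kₒ + α·Naₒ)/(Kᵢ + α·Naᵢ)].
e^(Vm/26.8) = e^(-46.0/26.8) = 0.17971
So 0.17971·(Kᵢ + α·Naᵢ) = Kₒ + α·Naₒ → α = (0.17971·159.0 − 6.43) / (146.0 − 0.17971·8.61)
α = (28.57 − 6.43) / (146.0 − 1.547) = 22.14/144.5 = 0.1533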